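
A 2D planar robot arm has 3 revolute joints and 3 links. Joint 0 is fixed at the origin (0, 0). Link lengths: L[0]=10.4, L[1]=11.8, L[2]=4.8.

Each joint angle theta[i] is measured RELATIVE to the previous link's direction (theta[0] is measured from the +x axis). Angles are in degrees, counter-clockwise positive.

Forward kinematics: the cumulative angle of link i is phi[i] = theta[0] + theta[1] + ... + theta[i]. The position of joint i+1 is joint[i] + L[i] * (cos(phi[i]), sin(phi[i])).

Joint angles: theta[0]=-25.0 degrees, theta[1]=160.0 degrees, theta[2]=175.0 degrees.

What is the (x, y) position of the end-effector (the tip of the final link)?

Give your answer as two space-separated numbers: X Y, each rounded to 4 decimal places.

joint[0] = (0.0000, 0.0000)  (base)
link 0: phi[0] = -25 = -25 deg
  cos(-25 deg) = 0.9063, sin(-25 deg) = -0.4226
  joint[1] = (0.0000, 0.0000) + 10.4 * (0.9063, -0.4226) = (0.0000 + 9.4256, 0.0000 + -4.3952) = (9.4256, -4.3952)
link 1: phi[1] = -25 + 160 = 135 deg
  cos(135 deg) = -0.7071, sin(135 deg) = 0.7071
  joint[2] = (9.4256, -4.3952) + 11.8 * (-0.7071, 0.7071) = (9.4256 + -8.3439, -4.3952 + 8.3439) = (1.0817, 3.9486)
link 2: phi[2] = -25 + 160 + 175 = 310 deg
  cos(310 deg) = 0.6428, sin(310 deg) = -0.7660
  joint[3] = (1.0817, 3.9486) + 4.8 * (0.6428, -0.7660) = (1.0817 + 3.0854, 3.9486 + -3.6770) = (4.1671, 0.2716)
End effector: (4.1671, 0.2716)

Answer: 4.1671 0.2716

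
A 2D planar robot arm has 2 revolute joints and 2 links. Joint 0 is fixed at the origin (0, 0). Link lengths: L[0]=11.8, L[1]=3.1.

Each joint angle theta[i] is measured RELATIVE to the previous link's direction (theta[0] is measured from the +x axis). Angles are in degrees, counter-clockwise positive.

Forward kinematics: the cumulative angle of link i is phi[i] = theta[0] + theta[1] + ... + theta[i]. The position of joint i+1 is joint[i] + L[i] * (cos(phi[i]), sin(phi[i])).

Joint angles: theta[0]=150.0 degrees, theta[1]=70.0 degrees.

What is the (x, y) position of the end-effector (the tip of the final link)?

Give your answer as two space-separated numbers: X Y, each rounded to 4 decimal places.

Answer: -12.5938 3.9074

Derivation:
joint[0] = (0.0000, 0.0000)  (base)
link 0: phi[0] = 150 = 150 deg
  cos(150 deg) = -0.8660, sin(150 deg) = 0.5000
  joint[1] = (0.0000, 0.0000) + 11.8 * (-0.8660, 0.5000) = (0.0000 + -10.2191, 0.0000 + 5.9000) = (-10.2191, 5.9000)
link 1: phi[1] = 150 + 70 = 220 deg
  cos(220 deg) = -0.7660, sin(220 deg) = -0.6428
  joint[2] = (-10.2191, 5.9000) + 3.1 * (-0.7660, -0.6428) = (-10.2191 + -2.3747, 5.9000 + -1.9926) = (-12.5938, 3.9074)
End effector: (-12.5938, 3.9074)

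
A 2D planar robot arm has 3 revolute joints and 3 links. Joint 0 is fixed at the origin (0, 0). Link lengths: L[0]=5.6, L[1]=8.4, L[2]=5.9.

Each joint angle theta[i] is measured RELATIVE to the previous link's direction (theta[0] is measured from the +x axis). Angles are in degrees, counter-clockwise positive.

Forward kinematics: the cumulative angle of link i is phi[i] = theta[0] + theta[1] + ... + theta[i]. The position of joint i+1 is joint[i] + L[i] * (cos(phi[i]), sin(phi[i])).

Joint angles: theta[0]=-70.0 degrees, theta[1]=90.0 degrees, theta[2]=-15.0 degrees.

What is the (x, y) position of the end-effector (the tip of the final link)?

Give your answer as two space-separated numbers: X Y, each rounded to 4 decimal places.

joint[0] = (0.0000, 0.0000)  (base)
link 0: phi[0] = -70 = -70 deg
  cos(-70 deg) = 0.3420, sin(-70 deg) = -0.9397
  joint[1] = (0.0000, 0.0000) + 5.6 * (0.3420, -0.9397) = (0.0000 + 1.9153, 0.0000 + -5.2623) = (1.9153, -5.2623)
link 1: phi[1] = -70 + 90 = 20 deg
  cos(20 deg) = 0.9397, sin(20 deg) = 0.3420
  joint[2] = (1.9153, -5.2623) + 8.4 * (0.9397, 0.3420) = (1.9153 + 7.8934, -5.2623 + 2.8730) = (9.8087, -2.3893)
link 2: phi[2] = -70 + 90 + -15 = 5 deg
  cos(5 deg) = 0.9962, sin(5 deg) = 0.0872
  joint[3] = (9.8087, -2.3893) + 5.9 * (0.9962, 0.0872) = (9.8087 + 5.8775, -2.3893 + 0.5142) = (15.6863, -1.8751)
End effector: (15.6863, -1.8751)

Answer: 15.6863 -1.8751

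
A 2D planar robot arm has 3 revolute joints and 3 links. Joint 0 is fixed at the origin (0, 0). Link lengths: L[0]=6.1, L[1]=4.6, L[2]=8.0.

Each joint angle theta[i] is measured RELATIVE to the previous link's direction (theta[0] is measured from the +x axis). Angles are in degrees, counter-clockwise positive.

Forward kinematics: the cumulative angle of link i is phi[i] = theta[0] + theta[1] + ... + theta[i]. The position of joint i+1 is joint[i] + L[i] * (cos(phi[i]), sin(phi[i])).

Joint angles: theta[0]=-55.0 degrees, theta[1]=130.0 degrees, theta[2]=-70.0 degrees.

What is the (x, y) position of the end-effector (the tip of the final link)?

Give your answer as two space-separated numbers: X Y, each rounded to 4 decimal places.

Answer: 12.6589 0.1437

Derivation:
joint[0] = (0.0000, 0.0000)  (base)
link 0: phi[0] = -55 = -55 deg
  cos(-55 deg) = 0.5736, sin(-55 deg) = -0.8192
  joint[1] = (0.0000, 0.0000) + 6.1 * (0.5736, -0.8192) = (0.0000 + 3.4988, 0.0000 + -4.9968) = (3.4988, -4.9968)
link 1: phi[1] = -55 + 130 = 75 deg
  cos(75 deg) = 0.2588, sin(75 deg) = 0.9659
  joint[2] = (3.4988, -4.9968) + 4.6 * (0.2588, 0.9659) = (3.4988 + 1.1906, -4.9968 + 4.4433) = (4.6894, -0.5536)
link 2: phi[2] = -55 + 130 + -70 = 5 deg
  cos(5 deg) = 0.9962, sin(5 deg) = 0.0872
  joint[3] = (4.6894, -0.5536) + 8 * (0.9962, 0.0872) = (4.6894 + 7.9696, -0.5536 + 0.6972) = (12.6589, 0.1437)
End effector: (12.6589, 0.1437)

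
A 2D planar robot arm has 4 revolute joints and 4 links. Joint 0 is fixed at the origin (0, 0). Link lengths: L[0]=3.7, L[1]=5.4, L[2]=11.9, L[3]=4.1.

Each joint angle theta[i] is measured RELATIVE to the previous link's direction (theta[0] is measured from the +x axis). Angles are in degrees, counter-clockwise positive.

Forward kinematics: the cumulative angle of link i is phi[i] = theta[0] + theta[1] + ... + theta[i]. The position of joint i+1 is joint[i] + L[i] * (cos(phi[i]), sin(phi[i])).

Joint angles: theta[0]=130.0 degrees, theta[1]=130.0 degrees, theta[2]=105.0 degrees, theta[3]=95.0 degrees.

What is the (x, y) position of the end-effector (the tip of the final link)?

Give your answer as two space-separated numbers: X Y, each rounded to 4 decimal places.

Answer: 7.8267 2.5913

Derivation:
joint[0] = (0.0000, 0.0000)  (base)
link 0: phi[0] = 130 = 130 deg
  cos(130 deg) = -0.6428, sin(130 deg) = 0.7660
  joint[1] = (0.0000, 0.0000) + 3.7 * (-0.6428, 0.7660) = (0.0000 + -2.3783, 0.0000 + 2.8344) = (-2.3783, 2.8344)
link 1: phi[1] = 130 + 130 = 260 deg
  cos(260 deg) = -0.1736, sin(260 deg) = -0.9848
  joint[2] = (-2.3783, 2.8344) + 5.4 * (-0.1736, -0.9848) = (-2.3783 + -0.9377, 2.8344 + -5.3180) = (-3.3160, -2.4836)
link 2: phi[2] = 130 + 130 + 105 = 365 deg
  cos(365 deg) = 0.9962, sin(365 deg) = 0.0872
  joint[3] = (-3.3160, -2.4836) + 11.9 * (0.9962, 0.0872) = (-3.3160 + 11.8547, -2.4836 + 1.0372) = (8.5387, -1.4464)
link 3: phi[3] = 130 + 130 + 105 + 95 = 460 deg
  cos(460 deg) = -0.1736, sin(460 deg) = 0.9848
  joint[4] = (8.5387, -1.4464) + 4.1 * (-0.1736, 0.9848) = (8.5387 + -0.7120, -1.4464 + 4.0377) = (7.8267, 2.5913)
End effector: (7.8267, 2.5913)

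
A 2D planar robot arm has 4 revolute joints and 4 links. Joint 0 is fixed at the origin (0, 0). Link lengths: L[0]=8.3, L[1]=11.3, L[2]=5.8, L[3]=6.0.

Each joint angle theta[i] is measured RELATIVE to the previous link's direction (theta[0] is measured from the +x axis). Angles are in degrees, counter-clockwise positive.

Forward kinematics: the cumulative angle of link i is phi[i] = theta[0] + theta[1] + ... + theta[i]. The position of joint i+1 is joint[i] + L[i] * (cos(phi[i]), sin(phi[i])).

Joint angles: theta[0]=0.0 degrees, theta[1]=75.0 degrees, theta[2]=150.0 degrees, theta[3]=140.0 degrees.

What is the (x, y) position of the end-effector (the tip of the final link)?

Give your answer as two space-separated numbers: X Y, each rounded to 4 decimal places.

Answer: 13.1006 7.3367

Derivation:
joint[0] = (0.0000, 0.0000)  (base)
link 0: phi[0] = 0 = 0 deg
  cos(0 deg) = 1.0000, sin(0 deg) = 0.0000
  joint[1] = (0.0000, 0.0000) + 8.3 * (1.0000, 0.0000) = (0.0000 + 8.3000, 0.0000 + 0.0000) = (8.3000, 0.0000)
link 1: phi[1] = 0 + 75 = 75 deg
  cos(75 deg) = 0.2588, sin(75 deg) = 0.9659
  joint[2] = (8.3000, 0.0000) + 11.3 * (0.2588, 0.9659) = (8.3000 + 2.9247, 0.0000 + 10.9150) = (11.2247, 10.9150)
link 2: phi[2] = 0 + 75 + 150 = 225 deg
  cos(225 deg) = -0.7071, sin(225 deg) = -0.7071
  joint[3] = (11.2247, 10.9150) + 5.8 * (-0.7071, -0.7071) = (11.2247 + -4.1012, 10.9150 + -4.1012) = (7.1234, 6.8137)
link 3: phi[3] = 0 + 75 + 150 + 140 = 365 deg
  cos(365 deg) = 0.9962, sin(365 deg) = 0.0872
  joint[4] = (7.1234, 6.8137) + 6 * (0.9962, 0.0872) = (7.1234 + 5.9772, 6.8137 + 0.5229) = (13.1006, 7.3367)
End effector: (13.1006, 7.3367)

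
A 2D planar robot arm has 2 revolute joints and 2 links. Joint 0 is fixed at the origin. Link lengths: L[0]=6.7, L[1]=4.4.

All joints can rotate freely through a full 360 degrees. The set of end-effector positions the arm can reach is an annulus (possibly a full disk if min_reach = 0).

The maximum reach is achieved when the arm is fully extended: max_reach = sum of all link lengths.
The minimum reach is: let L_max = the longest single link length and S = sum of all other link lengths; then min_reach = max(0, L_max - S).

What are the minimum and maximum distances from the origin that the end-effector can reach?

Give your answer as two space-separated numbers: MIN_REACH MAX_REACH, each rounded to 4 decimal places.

Link lengths: [6.7, 4.4]
max_reach = 6.7 + 4.4 = 11.1
L_max = max([6.7, 4.4]) = 6.7
S (sum of others) = 11.1 - 6.7 = 4.4
min_reach = max(0, 6.7 - 4.4) = max(0, 2.3) = 2.3

Answer: 2.3000 11.1000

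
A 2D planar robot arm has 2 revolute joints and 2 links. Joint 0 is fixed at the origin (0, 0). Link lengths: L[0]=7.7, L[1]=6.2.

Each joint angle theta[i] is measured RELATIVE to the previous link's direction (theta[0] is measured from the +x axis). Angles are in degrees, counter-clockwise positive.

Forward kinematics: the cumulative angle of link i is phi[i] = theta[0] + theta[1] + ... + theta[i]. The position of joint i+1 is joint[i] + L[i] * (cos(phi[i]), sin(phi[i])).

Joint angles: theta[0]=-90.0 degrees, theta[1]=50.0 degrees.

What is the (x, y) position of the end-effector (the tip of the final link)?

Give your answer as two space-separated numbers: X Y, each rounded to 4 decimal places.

Answer: 4.7495 -11.6853

Derivation:
joint[0] = (0.0000, 0.0000)  (base)
link 0: phi[0] = -90 = -90 deg
  cos(-90 deg) = 0.0000, sin(-90 deg) = -1.0000
  joint[1] = (0.0000, 0.0000) + 7.7 * (0.0000, -1.0000) = (0.0000 + 0.0000, 0.0000 + -7.7000) = (0.0000, -7.7000)
link 1: phi[1] = -90 + 50 = -40 deg
  cos(-40 deg) = 0.7660, sin(-40 deg) = -0.6428
  joint[2] = (0.0000, -7.7000) + 6.2 * (0.7660, -0.6428) = (0.0000 + 4.7495, -7.7000 + -3.9853) = (4.7495, -11.6853)
End effector: (4.7495, -11.6853)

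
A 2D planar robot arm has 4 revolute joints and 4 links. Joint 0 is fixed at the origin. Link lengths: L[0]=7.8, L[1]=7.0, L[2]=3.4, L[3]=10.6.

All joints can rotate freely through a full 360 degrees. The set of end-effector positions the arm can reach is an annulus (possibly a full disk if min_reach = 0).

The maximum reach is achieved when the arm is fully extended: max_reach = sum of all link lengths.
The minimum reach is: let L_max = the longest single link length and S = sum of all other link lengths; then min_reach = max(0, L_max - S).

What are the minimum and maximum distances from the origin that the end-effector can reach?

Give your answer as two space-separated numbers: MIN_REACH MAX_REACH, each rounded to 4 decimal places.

Link lengths: [7.8, 7.0, 3.4, 10.6]
max_reach = 7.8 + 7 + 3.4 + 10.6 = 28.8
L_max = max([7.8, 7.0, 3.4, 10.6]) = 10.6
S (sum of others) = 28.8 - 10.6 = 18.2
min_reach = max(0, 10.6 - 18.2) = max(0, -7.6) = 0

Answer: 0.0000 28.8000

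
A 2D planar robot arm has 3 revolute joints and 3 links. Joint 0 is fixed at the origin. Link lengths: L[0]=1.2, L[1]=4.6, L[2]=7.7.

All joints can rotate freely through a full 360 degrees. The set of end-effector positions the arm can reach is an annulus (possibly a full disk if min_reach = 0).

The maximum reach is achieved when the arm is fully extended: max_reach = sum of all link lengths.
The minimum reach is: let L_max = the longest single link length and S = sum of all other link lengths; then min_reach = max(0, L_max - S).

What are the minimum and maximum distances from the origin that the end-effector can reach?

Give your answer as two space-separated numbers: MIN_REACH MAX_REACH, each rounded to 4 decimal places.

Answer: 1.9000 13.5000

Derivation:
Link lengths: [1.2, 4.6, 7.7]
max_reach = 1.2 + 4.6 + 7.7 = 13.5
L_max = max([1.2, 4.6, 7.7]) = 7.7
S (sum of others) = 13.5 - 7.7 = 5.8
min_reach = max(0, 7.7 - 5.8) = max(0, 1.9) = 1.9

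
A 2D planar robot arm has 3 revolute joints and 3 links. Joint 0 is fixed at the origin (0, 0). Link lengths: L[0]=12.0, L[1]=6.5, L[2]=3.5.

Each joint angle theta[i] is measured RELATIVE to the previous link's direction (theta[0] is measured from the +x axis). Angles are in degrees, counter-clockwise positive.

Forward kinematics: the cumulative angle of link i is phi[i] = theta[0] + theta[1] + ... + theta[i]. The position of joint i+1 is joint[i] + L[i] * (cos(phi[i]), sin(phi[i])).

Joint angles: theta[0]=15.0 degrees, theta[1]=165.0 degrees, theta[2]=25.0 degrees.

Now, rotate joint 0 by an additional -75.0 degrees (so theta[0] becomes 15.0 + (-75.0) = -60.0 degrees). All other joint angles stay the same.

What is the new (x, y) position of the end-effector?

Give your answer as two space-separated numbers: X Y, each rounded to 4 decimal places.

joint[0] = (0.0000, 0.0000)  (base)
link 0: phi[0] = -60 = -60 deg
  cos(-60 deg) = 0.5000, sin(-60 deg) = -0.8660
  joint[1] = (0.0000, 0.0000) + 12 * (0.5000, -0.8660) = (0.0000 + 6.0000, 0.0000 + -10.3923) = (6.0000, -10.3923)
link 1: phi[1] = -60 + 165 = 105 deg
  cos(105 deg) = -0.2588, sin(105 deg) = 0.9659
  joint[2] = (6.0000, -10.3923) + 6.5 * (-0.2588, 0.9659) = (6.0000 + -1.6823, -10.3923 + 6.2785) = (4.3177, -4.1138)
link 2: phi[2] = -60 + 165 + 25 = 130 deg
  cos(130 deg) = -0.6428, sin(130 deg) = 0.7660
  joint[3] = (4.3177, -4.1138) + 3.5 * (-0.6428, 0.7660) = (4.3177 + -2.2498, -4.1138 + 2.6812) = (2.0679, -1.4326)
End effector: (2.0679, -1.4326)

Answer: 2.0679 -1.4326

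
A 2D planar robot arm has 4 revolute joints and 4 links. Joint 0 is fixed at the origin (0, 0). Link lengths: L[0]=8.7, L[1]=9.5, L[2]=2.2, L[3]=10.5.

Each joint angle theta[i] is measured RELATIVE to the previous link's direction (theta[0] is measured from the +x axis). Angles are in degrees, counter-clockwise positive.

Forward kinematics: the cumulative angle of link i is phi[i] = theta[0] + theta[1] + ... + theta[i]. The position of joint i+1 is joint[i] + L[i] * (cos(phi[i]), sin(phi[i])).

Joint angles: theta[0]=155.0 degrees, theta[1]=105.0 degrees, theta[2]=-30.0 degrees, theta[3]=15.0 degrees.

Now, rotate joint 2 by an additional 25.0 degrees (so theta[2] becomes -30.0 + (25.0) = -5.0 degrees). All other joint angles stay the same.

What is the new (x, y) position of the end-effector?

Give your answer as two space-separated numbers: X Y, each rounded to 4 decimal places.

Answer: -10.1039 -18.3039

Derivation:
joint[0] = (0.0000, 0.0000)  (base)
link 0: phi[0] = 155 = 155 deg
  cos(155 deg) = -0.9063, sin(155 deg) = 0.4226
  joint[1] = (0.0000, 0.0000) + 8.7 * (-0.9063, 0.4226) = (0.0000 + -7.8849, 0.0000 + 3.6768) = (-7.8849, 3.6768)
link 1: phi[1] = 155 + 105 = 260 deg
  cos(260 deg) = -0.1736, sin(260 deg) = -0.9848
  joint[2] = (-7.8849, 3.6768) + 9.5 * (-0.1736, -0.9848) = (-7.8849 + -1.6497, 3.6768 + -9.3557) = (-9.5345, -5.6789)
link 2: phi[2] = 155 + 105 + -5 = 255 deg
  cos(255 deg) = -0.2588, sin(255 deg) = -0.9659
  joint[3] = (-9.5345, -5.6789) + 2.2 * (-0.2588, -0.9659) = (-9.5345 + -0.5694, -5.6789 + -2.1250) = (-10.1039, -7.8039)
link 3: phi[3] = 155 + 105 + -5 + 15 = 270 deg
  cos(270 deg) = -0.0000, sin(270 deg) = -1.0000
  joint[4] = (-10.1039, -7.8039) + 10.5 * (-0.0000, -1.0000) = (-10.1039 + -0.0000, -7.8039 + -10.5000) = (-10.1039, -18.3039)
End effector: (-10.1039, -18.3039)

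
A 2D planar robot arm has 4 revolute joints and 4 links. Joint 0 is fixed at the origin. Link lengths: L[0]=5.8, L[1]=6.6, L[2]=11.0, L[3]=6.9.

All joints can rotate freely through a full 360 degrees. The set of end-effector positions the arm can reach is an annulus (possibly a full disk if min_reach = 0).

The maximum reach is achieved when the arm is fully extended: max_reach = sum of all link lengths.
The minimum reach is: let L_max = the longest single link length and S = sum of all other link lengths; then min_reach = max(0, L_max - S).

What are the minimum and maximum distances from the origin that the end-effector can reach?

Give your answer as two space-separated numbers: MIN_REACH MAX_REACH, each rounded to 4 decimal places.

Answer: 0.0000 30.3000

Derivation:
Link lengths: [5.8, 6.6, 11.0, 6.9]
max_reach = 5.8 + 6.6 + 11 + 6.9 = 30.3
L_max = max([5.8, 6.6, 11.0, 6.9]) = 11
S (sum of others) = 30.3 - 11 = 19.3
min_reach = max(0, 11 - 19.3) = max(0, -8.3) = 0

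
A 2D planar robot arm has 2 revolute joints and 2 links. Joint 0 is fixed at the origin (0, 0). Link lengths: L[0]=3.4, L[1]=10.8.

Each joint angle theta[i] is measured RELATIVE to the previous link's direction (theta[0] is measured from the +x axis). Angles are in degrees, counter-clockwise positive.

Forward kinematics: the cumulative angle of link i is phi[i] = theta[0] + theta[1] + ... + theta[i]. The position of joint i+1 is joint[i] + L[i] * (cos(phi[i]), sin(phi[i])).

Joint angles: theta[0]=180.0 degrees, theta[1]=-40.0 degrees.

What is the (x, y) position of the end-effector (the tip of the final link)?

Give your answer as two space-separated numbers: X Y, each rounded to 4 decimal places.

joint[0] = (0.0000, 0.0000)  (base)
link 0: phi[0] = 180 = 180 deg
  cos(180 deg) = -1.0000, sin(180 deg) = 0.0000
  joint[1] = (0.0000, 0.0000) + 3.4 * (-1.0000, 0.0000) = (0.0000 + -3.4000, 0.0000 + 0.0000) = (-3.4000, 0.0000)
link 1: phi[1] = 180 + -40 = 140 deg
  cos(140 deg) = -0.7660, sin(140 deg) = 0.6428
  joint[2] = (-3.4000, 0.0000) + 10.8 * (-0.7660, 0.6428) = (-3.4000 + -8.2733, 0.0000 + 6.9421) = (-11.6733, 6.9421)
End effector: (-11.6733, 6.9421)

Answer: -11.6733 6.9421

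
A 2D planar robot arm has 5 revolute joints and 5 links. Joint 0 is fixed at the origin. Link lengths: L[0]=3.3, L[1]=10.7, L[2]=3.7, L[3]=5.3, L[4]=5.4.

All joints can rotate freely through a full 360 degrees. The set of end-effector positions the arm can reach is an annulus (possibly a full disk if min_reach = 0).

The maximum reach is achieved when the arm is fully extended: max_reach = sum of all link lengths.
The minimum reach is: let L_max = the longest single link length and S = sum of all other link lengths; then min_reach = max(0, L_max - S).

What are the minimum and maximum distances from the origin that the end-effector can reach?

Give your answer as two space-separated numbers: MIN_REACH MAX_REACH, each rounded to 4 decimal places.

Answer: 0.0000 28.4000

Derivation:
Link lengths: [3.3, 10.7, 3.7, 5.3, 5.4]
max_reach = 3.3 + 10.7 + 3.7 + 5.3 + 5.4 = 28.4
L_max = max([3.3, 10.7, 3.7, 5.3, 5.4]) = 10.7
S (sum of others) = 28.4 - 10.7 = 17.7
min_reach = max(0, 10.7 - 17.7) = max(0, -7) = 0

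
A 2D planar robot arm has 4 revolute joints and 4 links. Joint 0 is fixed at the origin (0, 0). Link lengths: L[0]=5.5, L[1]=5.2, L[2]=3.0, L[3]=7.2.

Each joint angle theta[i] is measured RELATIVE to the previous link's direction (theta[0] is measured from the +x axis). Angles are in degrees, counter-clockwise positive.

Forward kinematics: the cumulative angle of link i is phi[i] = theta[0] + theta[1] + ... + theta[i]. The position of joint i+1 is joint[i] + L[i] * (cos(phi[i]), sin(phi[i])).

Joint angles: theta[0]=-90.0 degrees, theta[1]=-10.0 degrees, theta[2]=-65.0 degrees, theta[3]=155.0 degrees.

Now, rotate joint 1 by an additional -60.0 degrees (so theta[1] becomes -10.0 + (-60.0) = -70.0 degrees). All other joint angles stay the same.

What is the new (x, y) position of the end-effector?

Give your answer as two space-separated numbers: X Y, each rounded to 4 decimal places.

joint[0] = (0.0000, 0.0000)  (base)
link 0: phi[0] = -90 = -90 deg
  cos(-90 deg) = 0.0000, sin(-90 deg) = -1.0000
  joint[1] = (0.0000, 0.0000) + 5.5 * (0.0000, -1.0000) = (0.0000 + 0.0000, 0.0000 + -5.5000) = (0.0000, -5.5000)
link 1: phi[1] = -90 + -70 = -160 deg
  cos(-160 deg) = -0.9397, sin(-160 deg) = -0.3420
  joint[2] = (0.0000, -5.5000) + 5.2 * (-0.9397, -0.3420) = (0.0000 + -4.8864, -5.5000 + -1.7785) = (-4.8864, -7.2785)
link 2: phi[2] = -90 + -70 + -65 = -225 deg
  cos(-225 deg) = -0.7071, sin(-225 deg) = 0.7071
  joint[3] = (-4.8864, -7.2785) + 3 * (-0.7071, 0.7071) = (-4.8864 + -2.1213, -7.2785 + 2.1213) = (-7.0077, -5.1572)
link 3: phi[3] = -90 + -70 + -65 + 155 = -70 deg
  cos(-70 deg) = 0.3420, sin(-70 deg) = -0.9397
  joint[4] = (-7.0077, -5.1572) + 7.2 * (0.3420, -0.9397) = (-7.0077 + 2.4625, -5.1572 + -6.7658) = (-4.5452, -11.9230)
End effector: (-4.5452, -11.9230)

Answer: -4.5452 -11.9230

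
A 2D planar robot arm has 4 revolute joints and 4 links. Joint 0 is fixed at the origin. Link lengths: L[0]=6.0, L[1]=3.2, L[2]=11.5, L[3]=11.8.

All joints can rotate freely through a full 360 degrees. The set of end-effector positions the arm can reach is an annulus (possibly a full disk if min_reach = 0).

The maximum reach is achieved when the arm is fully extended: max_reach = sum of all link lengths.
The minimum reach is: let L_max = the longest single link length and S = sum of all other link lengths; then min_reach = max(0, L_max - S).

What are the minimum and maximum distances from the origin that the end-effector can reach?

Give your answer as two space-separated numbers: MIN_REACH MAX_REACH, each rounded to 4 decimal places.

Link lengths: [6.0, 3.2, 11.5, 11.8]
max_reach = 6 + 3.2 + 11.5 + 11.8 = 32.5
L_max = max([6.0, 3.2, 11.5, 11.8]) = 11.8
S (sum of others) = 32.5 - 11.8 = 20.7
min_reach = max(0, 11.8 - 20.7) = max(0, -8.9) = 0

Answer: 0.0000 32.5000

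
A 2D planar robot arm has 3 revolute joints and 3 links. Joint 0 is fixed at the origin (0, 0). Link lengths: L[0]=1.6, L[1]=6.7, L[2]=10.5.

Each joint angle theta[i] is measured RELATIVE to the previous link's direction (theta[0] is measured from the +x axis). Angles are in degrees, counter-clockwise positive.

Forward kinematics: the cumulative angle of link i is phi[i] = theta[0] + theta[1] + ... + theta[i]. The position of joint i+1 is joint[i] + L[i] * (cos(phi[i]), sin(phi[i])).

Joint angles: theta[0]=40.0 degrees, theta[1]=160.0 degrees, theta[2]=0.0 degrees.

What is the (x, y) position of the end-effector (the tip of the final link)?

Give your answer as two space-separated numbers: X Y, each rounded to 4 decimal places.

Answer: -14.9370 -4.8543

Derivation:
joint[0] = (0.0000, 0.0000)  (base)
link 0: phi[0] = 40 = 40 deg
  cos(40 deg) = 0.7660, sin(40 deg) = 0.6428
  joint[1] = (0.0000, 0.0000) + 1.6 * (0.7660, 0.6428) = (0.0000 + 1.2257, 0.0000 + 1.0285) = (1.2257, 1.0285)
link 1: phi[1] = 40 + 160 = 200 deg
  cos(200 deg) = -0.9397, sin(200 deg) = -0.3420
  joint[2] = (1.2257, 1.0285) + 6.7 * (-0.9397, -0.3420) = (1.2257 + -6.2959, 1.0285 + -2.2915) = (-5.0703, -1.2631)
link 2: phi[2] = 40 + 160 + 0 = 200 deg
  cos(200 deg) = -0.9397, sin(200 deg) = -0.3420
  joint[3] = (-5.0703, -1.2631) + 10.5 * (-0.9397, -0.3420) = (-5.0703 + -9.8668, -1.2631 + -3.5912) = (-14.9370, -4.8543)
End effector: (-14.9370, -4.8543)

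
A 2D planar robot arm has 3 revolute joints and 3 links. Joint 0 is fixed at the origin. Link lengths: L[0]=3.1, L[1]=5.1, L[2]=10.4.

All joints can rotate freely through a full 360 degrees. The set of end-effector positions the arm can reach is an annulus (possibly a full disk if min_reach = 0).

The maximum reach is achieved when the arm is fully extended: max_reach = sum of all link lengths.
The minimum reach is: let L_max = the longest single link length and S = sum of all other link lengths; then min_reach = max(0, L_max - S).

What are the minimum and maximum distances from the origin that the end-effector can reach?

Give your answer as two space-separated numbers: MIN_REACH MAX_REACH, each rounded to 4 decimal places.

Answer: 2.2000 18.6000

Derivation:
Link lengths: [3.1, 5.1, 10.4]
max_reach = 3.1 + 5.1 + 10.4 = 18.6
L_max = max([3.1, 5.1, 10.4]) = 10.4
S (sum of others) = 18.6 - 10.4 = 8.2
min_reach = max(0, 10.4 - 8.2) = max(0, 2.2) = 2.2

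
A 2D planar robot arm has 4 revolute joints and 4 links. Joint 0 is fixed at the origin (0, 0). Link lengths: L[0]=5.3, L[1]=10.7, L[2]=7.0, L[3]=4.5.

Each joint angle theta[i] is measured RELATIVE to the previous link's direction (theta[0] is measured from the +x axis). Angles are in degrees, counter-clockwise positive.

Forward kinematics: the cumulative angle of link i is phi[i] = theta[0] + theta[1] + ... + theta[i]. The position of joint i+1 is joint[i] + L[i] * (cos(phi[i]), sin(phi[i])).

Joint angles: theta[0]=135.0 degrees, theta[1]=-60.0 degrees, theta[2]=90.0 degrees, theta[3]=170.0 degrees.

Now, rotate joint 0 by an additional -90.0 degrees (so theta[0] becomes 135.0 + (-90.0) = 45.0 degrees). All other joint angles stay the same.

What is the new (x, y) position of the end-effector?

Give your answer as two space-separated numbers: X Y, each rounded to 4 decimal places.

joint[0] = (0.0000, 0.0000)  (base)
link 0: phi[0] = 45 = 45 deg
  cos(45 deg) = 0.7071, sin(45 deg) = 0.7071
  joint[1] = (0.0000, 0.0000) + 5.3 * (0.7071, 0.7071) = (0.0000 + 3.7477, 0.0000 + 3.7477) = (3.7477, 3.7477)
link 1: phi[1] = 45 + -60 = -15 deg
  cos(-15 deg) = 0.9659, sin(-15 deg) = -0.2588
  joint[2] = (3.7477, 3.7477) + 10.7 * (0.9659, -0.2588) = (3.7477 + 10.3354, 3.7477 + -2.7694) = (14.0831, 0.9783)
link 2: phi[2] = 45 + -60 + 90 = 75 deg
  cos(75 deg) = 0.2588, sin(75 deg) = 0.9659
  joint[3] = (14.0831, 0.9783) + 7 * (0.2588, 0.9659) = (14.0831 + 1.8117, 0.9783 + 6.7615) = (15.8948, 7.7398)
link 3: phi[3] = 45 + -60 + 90 + 170 = 245 deg
  cos(245 deg) = -0.4226, sin(245 deg) = -0.9063
  joint[4] = (15.8948, 7.7398) + 4.5 * (-0.4226, -0.9063) = (15.8948 + -1.9018, 7.7398 + -4.0784) = (13.9930, 3.6614)
End effector: (13.9930, 3.6614)

Answer: 13.9930 3.6614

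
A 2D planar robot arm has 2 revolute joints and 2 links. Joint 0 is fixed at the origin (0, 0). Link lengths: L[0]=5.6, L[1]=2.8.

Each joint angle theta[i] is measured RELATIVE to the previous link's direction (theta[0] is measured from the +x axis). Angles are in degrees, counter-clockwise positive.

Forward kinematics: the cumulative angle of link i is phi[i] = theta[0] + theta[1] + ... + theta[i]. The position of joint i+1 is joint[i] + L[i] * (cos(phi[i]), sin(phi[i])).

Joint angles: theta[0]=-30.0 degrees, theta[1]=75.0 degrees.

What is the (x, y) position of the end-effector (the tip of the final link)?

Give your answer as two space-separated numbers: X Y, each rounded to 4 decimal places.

Answer: 6.8296 -0.8201

Derivation:
joint[0] = (0.0000, 0.0000)  (base)
link 0: phi[0] = -30 = -30 deg
  cos(-30 deg) = 0.8660, sin(-30 deg) = -0.5000
  joint[1] = (0.0000, 0.0000) + 5.6 * (0.8660, -0.5000) = (0.0000 + 4.8497, 0.0000 + -2.8000) = (4.8497, -2.8000)
link 1: phi[1] = -30 + 75 = 45 deg
  cos(45 deg) = 0.7071, sin(45 deg) = 0.7071
  joint[2] = (4.8497, -2.8000) + 2.8 * (0.7071, 0.7071) = (4.8497 + 1.9799, -2.8000 + 1.9799) = (6.8296, -0.8201)
End effector: (6.8296, -0.8201)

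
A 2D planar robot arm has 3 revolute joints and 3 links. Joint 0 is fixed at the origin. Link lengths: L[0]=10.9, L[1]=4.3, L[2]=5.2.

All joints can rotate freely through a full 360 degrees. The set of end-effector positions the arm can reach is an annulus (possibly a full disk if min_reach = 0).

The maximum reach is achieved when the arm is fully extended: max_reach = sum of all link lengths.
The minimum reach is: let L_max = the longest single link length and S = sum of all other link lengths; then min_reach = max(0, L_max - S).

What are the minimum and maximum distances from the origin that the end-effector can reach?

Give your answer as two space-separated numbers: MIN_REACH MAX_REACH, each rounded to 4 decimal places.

Link lengths: [10.9, 4.3, 5.2]
max_reach = 10.9 + 4.3 + 5.2 = 20.4
L_max = max([10.9, 4.3, 5.2]) = 10.9
S (sum of others) = 20.4 - 10.9 = 9.5
min_reach = max(0, 10.9 - 9.5) = max(0, 1.4) = 1.4

Answer: 1.4000 20.4000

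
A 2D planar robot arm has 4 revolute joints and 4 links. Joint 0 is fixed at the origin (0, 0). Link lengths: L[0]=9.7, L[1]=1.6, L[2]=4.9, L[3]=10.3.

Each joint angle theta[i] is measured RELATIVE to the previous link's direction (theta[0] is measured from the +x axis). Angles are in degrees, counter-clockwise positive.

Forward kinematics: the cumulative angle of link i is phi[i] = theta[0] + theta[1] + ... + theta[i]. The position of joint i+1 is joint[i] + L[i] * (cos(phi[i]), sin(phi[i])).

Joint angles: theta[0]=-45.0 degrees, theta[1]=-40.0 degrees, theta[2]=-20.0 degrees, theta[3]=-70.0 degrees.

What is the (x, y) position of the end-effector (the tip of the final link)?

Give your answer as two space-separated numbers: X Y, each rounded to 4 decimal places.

Answer: -4.5306 -14.0836

Derivation:
joint[0] = (0.0000, 0.0000)  (base)
link 0: phi[0] = -45 = -45 deg
  cos(-45 deg) = 0.7071, sin(-45 deg) = -0.7071
  joint[1] = (0.0000, 0.0000) + 9.7 * (0.7071, -0.7071) = (0.0000 + 6.8589, 0.0000 + -6.8589) = (6.8589, -6.8589)
link 1: phi[1] = -45 + -40 = -85 deg
  cos(-85 deg) = 0.0872, sin(-85 deg) = -0.9962
  joint[2] = (6.8589, -6.8589) + 1.6 * (0.0872, -0.9962) = (6.8589 + 0.1394, -6.8589 + -1.5939) = (6.9984, -8.4528)
link 2: phi[2] = -45 + -40 + -20 = -105 deg
  cos(-105 deg) = -0.2588, sin(-105 deg) = -0.9659
  joint[3] = (6.9984, -8.4528) + 4.9 * (-0.2588, -0.9659) = (6.9984 + -1.2682, -8.4528 + -4.7330) = (5.7302, -13.1859)
link 3: phi[3] = -45 + -40 + -20 + -70 = -175 deg
  cos(-175 deg) = -0.9962, sin(-175 deg) = -0.0872
  joint[4] = (5.7302, -13.1859) + 10.3 * (-0.9962, -0.0872) = (5.7302 + -10.2608, -13.1859 + -0.8977) = (-4.5306, -14.0836)
End effector: (-4.5306, -14.0836)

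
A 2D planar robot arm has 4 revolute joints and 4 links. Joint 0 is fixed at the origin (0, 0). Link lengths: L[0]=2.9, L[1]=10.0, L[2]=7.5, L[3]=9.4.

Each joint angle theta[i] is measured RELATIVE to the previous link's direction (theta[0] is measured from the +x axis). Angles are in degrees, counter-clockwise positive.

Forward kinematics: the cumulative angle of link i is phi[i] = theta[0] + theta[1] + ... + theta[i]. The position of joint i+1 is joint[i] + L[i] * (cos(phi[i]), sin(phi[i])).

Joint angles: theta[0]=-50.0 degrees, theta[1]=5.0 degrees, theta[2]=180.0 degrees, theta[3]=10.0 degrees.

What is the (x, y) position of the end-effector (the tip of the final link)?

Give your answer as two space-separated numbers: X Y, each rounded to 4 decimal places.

joint[0] = (0.0000, 0.0000)  (base)
link 0: phi[0] = -50 = -50 deg
  cos(-50 deg) = 0.6428, sin(-50 deg) = -0.7660
  joint[1] = (0.0000, 0.0000) + 2.9 * (0.6428, -0.7660) = (0.0000 + 1.8641, 0.0000 + -2.2215) = (1.8641, -2.2215)
link 1: phi[1] = -50 + 5 = -45 deg
  cos(-45 deg) = 0.7071, sin(-45 deg) = -0.7071
  joint[2] = (1.8641, -2.2215) + 10 * (0.7071, -0.7071) = (1.8641 + 7.0711, -2.2215 + -7.0711) = (8.9352, -9.2926)
link 2: phi[2] = -50 + 5 + 180 = 135 deg
  cos(135 deg) = -0.7071, sin(135 deg) = 0.7071
  joint[3] = (8.9352, -9.2926) + 7.5 * (-0.7071, 0.7071) = (8.9352 + -5.3033, -9.2926 + 5.3033) = (3.6319, -3.9893)
link 3: phi[3] = -50 + 5 + 180 + 10 = 145 deg
  cos(145 deg) = -0.8192, sin(145 deg) = 0.5736
  joint[4] = (3.6319, -3.9893) + 9.4 * (-0.8192, 0.5736) = (3.6319 + -7.7000, -3.9893 + 5.3916) = (-4.0682, 1.4023)
End effector: (-4.0682, 1.4023)

Answer: -4.0682 1.4023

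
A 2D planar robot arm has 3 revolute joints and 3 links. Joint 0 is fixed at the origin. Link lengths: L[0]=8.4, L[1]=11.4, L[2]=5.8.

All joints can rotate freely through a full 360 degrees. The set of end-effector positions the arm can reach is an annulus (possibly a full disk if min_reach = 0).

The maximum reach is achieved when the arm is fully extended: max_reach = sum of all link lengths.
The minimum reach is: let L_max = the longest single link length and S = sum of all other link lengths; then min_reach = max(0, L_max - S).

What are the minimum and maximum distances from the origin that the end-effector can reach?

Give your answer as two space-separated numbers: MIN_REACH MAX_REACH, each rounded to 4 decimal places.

Answer: 0.0000 25.6000

Derivation:
Link lengths: [8.4, 11.4, 5.8]
max_reach = 8.4 + 11.4 + 5.8 = 25.6
L_max = max([8.4, 11.4, 5.8]) = 11.4
S (sum of others) = 25.6 - 11.4 = 14.2
min_reach = max(0, 11.4 - 14.2) = max(0, -2.8) = 0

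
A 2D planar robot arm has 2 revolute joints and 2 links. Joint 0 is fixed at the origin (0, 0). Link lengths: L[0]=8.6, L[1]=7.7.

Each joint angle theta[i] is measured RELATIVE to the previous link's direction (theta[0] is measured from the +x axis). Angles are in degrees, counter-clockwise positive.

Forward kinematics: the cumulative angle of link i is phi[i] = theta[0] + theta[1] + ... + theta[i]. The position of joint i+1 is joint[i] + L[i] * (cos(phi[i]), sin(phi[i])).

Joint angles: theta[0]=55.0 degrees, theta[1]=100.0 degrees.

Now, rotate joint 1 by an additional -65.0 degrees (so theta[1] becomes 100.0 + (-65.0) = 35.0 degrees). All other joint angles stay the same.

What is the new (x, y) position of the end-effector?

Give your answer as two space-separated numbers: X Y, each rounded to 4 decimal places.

joint[0] = (0.0000, 0.0000)  (base)
link 0: phi[0] = 55 = 55 deg
  cos(55 deg) = 0.5736, sin(55 deg) = 0.8192
  joint[1] = (0.0000, 0.0000) + 8.6 * (0.5736, 0.8192) = (0.0000 + 4.9328, 0.0000 + 7.0447) = (4.9328, 7.0447)
link 1: phi[1] = 55 + 35 = 90 deg
  cos(90 deg) = 0.0000, sin(90 deg) = 1.0000
  joint[2] = (4.9328, 7.0447) + 7.7 * (0.0000, 1.0000) = (4.9328 + 0.0000, 7.0447 + 7.7000) = (4.9328, 14.7447)
End effector: (4.9328, 14.7447)

Answer: 4.9328 14.7447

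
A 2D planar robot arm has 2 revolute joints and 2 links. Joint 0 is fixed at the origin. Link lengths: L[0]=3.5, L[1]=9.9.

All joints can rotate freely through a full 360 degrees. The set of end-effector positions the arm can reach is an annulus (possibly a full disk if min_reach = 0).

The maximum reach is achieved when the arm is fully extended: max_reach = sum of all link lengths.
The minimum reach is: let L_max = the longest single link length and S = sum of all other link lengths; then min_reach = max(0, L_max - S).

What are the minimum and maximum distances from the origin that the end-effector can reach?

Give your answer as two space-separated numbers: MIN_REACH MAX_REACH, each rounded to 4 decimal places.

Answer: 6.4000 13.4000

Derivation:
Link lengths: [3.5, 9.9]
max_reach = 3.5 + 9.9 = 13.4
L_max = max([3.5, 9.9]) = 9.9
S (sum of others) = 13.4 - 9.9 = 3.5
min_reach = max(0, 9.9 - 3.5) = max(0, 6.4) = 6.4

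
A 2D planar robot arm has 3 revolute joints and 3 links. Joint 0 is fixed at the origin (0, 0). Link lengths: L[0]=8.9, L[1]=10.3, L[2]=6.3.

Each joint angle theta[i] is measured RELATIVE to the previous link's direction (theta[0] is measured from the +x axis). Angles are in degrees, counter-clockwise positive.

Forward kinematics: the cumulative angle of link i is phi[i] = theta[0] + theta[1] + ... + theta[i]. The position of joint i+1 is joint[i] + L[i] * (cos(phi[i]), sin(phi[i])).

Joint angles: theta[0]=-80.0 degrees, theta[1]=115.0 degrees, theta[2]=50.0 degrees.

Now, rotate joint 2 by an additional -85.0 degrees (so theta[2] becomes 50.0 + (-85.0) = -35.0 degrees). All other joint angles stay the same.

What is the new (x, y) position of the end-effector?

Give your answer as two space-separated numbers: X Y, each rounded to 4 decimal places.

Answer: 16.2827 -2.8570

Derivation:
joint[0] = (0.0000, 0.0000)  (base)
link 0: phi[0] = -80 = -80 deg
  cos(-80 deg) = 0.1736, sin(-80 deg) = -0.9848
  joint[1] = (0.0000, 0.0000) + 8.9 * (0.1736, -0.9848) = (0.0000 + 1.5455, 0.0000 + -8.7648) = (1.5455, -8.7648)
link 1: phi[1] = -80 + 115 = 35 deg
  cos(35 deg) = 0.8192, sin(35 deg) = 0.5736
  joint[2] = (1.5455, -8.7648) + 10.3 * (0.8192, 0.5736) = (1.5455 + 8.4373, -8.7648 + 5.9078) = (9.9827, -2.8570)
link 2: phi[2] = -80 + 115 + -35 = 0 deg
  cos(0 deg) = 1.0000, sin(0 deg) = 0.0000
  joint[3] = (9.9827, -2.8570) + 6.3 * (1.0000, 0.0000) = (9.9827 + 6.3000, -2.8570 + 0.0000) = (16.2827, -2.8570)
End effector: (16.2827, -2.8570)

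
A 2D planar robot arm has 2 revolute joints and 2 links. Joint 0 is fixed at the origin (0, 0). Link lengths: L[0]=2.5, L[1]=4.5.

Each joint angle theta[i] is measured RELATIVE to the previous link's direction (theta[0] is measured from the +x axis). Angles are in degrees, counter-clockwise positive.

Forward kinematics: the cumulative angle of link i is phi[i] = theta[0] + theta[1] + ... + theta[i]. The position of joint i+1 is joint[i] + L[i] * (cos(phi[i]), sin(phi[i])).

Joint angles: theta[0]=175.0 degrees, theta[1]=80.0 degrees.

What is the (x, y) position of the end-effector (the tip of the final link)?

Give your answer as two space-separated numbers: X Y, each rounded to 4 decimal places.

Answer: -3.6552 -4.1288

Derivation:
joint[0] = (0.0000, 0.0000)  (base)
link 0: phi[0] = 175 = 175 deg
  cos(175 deg) = -0.9962, sin(175 deg) = 0.0872
  joint[1] = (0.0000, 0.0000) + 2.5 * (-0.9962, 0.0872) = (0.0000 + -2.4905, 0.0000 + 0.2179) = (-2.4905, 0.2179)
link 1: phi[1] = 175 + 80 = 255 deg
  cos(255 deg) = -0.2588, sin(255 deg) = -0.9659
  joint[2] = (-2.4905, 0.2179) + 4.5 * (-0.2588, -0.9659) = (-2.4905 + -1.1647, 0.2179 + -4.3467) = (-3.6552, -4.1288)
End effector: (-3.6552, -4.1288)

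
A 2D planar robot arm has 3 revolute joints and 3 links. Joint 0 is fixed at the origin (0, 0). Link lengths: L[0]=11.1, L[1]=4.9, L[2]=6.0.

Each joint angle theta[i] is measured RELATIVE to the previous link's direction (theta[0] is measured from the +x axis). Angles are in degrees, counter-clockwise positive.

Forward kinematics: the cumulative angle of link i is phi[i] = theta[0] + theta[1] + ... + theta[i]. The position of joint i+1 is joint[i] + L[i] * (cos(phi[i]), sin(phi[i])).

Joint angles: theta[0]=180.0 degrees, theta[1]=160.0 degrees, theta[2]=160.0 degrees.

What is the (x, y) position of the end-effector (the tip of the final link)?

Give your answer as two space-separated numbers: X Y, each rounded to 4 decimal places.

Answer: -11.0918 2.1808

Derivation:
joint[0] = (0.0000, 0.0000)  (base)
link 0: phi[0] = 180 = 180 deg
  cos(180 deg) = -1.0000, sin(180 deg) = 0.0000
  joint[1] = (0.0000, 0.0000) + 11.1 * (-1.0000, 0.0000) = (0.0000 + -11.1000, 0.0000 + 0.0000) = (-11.1000, 0.0000)
link 1: phi[1] = 180 + 160 = 340 deg
  cos(340 deg) = 0.9397, sin(340 deg) = -0.3420
  joint[2] = (-11.1000, 0.0000) + 4.9 * (0.9397, -0.3420) = (-11.1000 + 4.6045, 0.0000 + -1.6759) = (-6.4955, -1.6759)
link 2: phi[2] = 180 + 160 + 160 = 500 deg
  cos(500 deg) = -0.7660, sin(500 deg) = 0.6428
  joint[3] = (-6.4955, -1.6759) + 6 * (-0.7660, 0.6428) = (-6.4955 + -4.5963, -1.6759 + 3.8567) = (-11.0918, 2.1808)
End effector: (-11.0918, 2.1808)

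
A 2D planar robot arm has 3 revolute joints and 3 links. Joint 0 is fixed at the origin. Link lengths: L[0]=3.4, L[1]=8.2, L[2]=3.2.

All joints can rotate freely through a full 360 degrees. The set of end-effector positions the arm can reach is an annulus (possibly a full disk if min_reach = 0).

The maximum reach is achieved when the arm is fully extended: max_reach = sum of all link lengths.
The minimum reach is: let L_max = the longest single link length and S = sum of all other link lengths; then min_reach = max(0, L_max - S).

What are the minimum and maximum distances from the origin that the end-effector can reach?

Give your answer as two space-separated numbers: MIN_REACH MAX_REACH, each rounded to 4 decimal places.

Answer: 1.6000 14.8000

Derivation:
Link lengths: [3.4, 8.2, 3.2]
max_reach = 3.4 + 8.2 + 3.2 = 14.8
L_max = max([3.4, 8.2, 3.2]) = 8.2
S (sum of others) = 14.8 - 8.2 = 6.6
min_reach = max(0, 8.2 - 6.6) = max(0, 1.6) = 1.6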